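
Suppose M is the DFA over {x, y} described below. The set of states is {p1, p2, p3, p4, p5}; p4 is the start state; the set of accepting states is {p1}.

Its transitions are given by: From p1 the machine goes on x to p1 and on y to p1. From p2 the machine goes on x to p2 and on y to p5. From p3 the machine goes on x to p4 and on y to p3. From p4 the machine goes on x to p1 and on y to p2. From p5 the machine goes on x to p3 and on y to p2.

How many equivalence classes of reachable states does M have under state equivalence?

5

Every state is reachable, so we keep all 5.
Initial partition by acceptance: {p1} | {p2,p3,p4,p5}.
Split {p2,p3,p4,p5} by δ(·,x) → {p2,p3,p5} and {p4}.
On input x, block {p2,p3,p5} splits into {p2,p5} and {p3}.
Split {p2,p5} by δ(·,x) → {p2} and {p5}.
No further refinement is possible. Final partition (5 blocks): {p1} | {p2} | {p4} | {p3} | {p5}.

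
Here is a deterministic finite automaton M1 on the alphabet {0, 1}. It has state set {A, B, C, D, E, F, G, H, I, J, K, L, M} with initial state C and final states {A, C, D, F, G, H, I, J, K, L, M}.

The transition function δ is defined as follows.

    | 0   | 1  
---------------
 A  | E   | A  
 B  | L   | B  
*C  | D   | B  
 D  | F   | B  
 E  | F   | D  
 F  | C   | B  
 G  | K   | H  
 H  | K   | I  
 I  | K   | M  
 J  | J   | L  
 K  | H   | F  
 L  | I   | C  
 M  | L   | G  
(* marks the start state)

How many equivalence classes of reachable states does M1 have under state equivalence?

4

First remove the unreachable states {A,E,J}; 10 states remain.
Start with accepting vs non-accepting: {C,D,F,G,H,I,K,L,M} | {B}.
On input 1, block {C,D,F,G,H,I,K,L,M} splits into {G,H,I,K,L,M} and {C,D,F}.
Split {G,H,I,K,L,M} by δ(·,1) → {G,H,I,M} and {K,L}.
No further refinement is possible. Final partition (4 blocks): {G,H,I,M} | {B} | {C,D,F} | {K,L}.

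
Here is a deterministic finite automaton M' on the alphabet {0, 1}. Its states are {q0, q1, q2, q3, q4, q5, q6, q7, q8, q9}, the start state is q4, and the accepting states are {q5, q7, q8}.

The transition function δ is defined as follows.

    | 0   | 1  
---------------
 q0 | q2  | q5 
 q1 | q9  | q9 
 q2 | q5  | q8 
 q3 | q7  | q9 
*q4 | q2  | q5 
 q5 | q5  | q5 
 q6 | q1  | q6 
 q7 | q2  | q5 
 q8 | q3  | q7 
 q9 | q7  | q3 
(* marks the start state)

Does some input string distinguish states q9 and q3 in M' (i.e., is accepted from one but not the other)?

No

First remove the unreachable states {q0,q1,q6}; 7 states remain.
Start with accepting vs non-accepting: {q5,q7,q8} | {q2,q3,q4,q9}.
Split {q5,q7,q8} by δ(·,0) → {q7,q8} and {q5}.
Split {q7,q8} by δ(·,1) → {q7} and {q8}.
Split {q2,q3,q4,q9} by δ(·,0) → {q3,q9} and {q2} and {q4}.
Stable partition: {q7} | {q3,q9} | {q5} | {q8} | {q2} | {q4} — 6 equivalence classes.
q9 and q3 lie in the same block of the stable partition, so they are equivalent — no string distinguishes them.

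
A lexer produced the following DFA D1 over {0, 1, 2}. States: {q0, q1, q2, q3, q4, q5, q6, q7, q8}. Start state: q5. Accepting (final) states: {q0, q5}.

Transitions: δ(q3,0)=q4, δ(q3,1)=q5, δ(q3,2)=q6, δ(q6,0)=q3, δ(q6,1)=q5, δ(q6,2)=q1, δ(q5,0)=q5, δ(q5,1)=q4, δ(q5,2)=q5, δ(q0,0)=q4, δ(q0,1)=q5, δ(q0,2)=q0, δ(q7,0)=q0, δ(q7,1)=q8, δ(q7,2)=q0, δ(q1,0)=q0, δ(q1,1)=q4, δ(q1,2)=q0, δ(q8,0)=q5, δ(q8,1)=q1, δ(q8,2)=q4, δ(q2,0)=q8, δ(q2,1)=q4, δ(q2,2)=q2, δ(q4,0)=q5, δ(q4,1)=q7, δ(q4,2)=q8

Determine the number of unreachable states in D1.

Starting at q5 and following transitions, the reachable set is {q0, q1, q4, q5, q7, q8}. That leaves q2, q3, q6 unreachable — 3 in total.

3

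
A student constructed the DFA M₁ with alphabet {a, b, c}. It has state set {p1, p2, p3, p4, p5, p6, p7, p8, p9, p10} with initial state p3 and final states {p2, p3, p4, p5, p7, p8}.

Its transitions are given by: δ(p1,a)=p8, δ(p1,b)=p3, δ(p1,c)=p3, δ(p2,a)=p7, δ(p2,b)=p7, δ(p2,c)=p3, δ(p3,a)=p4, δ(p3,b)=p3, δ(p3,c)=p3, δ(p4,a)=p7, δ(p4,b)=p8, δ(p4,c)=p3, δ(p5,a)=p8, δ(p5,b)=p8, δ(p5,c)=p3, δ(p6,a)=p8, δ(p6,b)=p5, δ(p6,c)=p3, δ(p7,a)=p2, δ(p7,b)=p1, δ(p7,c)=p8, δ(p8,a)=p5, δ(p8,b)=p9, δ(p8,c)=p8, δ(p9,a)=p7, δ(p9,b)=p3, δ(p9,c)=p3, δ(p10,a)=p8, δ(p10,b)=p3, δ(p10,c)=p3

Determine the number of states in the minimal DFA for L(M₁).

States {p6,p10} cannot be reached from the start state, so discard them.
Start with accepting vs non-accepting: {p2,p3,p4,p5,p7,p8} | {p1,p9}.
Refine {p2,p3,p4,p5,p7,p8} on symbol b: members go to different blocks, giving {p2,p3,p4,p5} and {p7,p8}.
Split {p2,p3,p4,p5} by δ(·,a) → {p2,p4,p5} and {p3}.
Stable partition: {p2,p4,p5} | {p1,p9} | {p7,p8} | {p3} — 4 equivalence classes.

4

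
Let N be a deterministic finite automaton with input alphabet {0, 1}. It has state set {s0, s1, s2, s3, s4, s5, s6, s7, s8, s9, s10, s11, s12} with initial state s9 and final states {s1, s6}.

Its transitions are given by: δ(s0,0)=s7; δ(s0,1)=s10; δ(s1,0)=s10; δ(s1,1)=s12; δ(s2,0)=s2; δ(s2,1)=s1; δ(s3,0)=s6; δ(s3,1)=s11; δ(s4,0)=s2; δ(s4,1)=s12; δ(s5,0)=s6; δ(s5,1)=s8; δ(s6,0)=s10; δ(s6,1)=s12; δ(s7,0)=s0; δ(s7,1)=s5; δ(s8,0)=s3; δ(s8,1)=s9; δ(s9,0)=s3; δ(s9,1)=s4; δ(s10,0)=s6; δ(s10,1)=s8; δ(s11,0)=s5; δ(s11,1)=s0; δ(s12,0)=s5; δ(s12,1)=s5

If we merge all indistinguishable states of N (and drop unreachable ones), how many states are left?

10

Every state is reachable, so we keep all 13.
Initial partition by acceptance: {s1,s6} | {s0,s2,s3,s4,s5,s7,s8,s9,s10,s11,s12}.
Split {s0,s2,s3,s4,s5,s7,s8,s9,s10,s11,s12} by δ(·,0) → {s0,s2,s4,s7,s8,s9,s11,s12} and {s3,s5,s10}.
Split {s0,s2,s4,s7,s8,s9,s11,s12} by δ(·,0) → {s0,s2,s4,s7} and {s8,s9,s11,s12}.
On input 1, block {s0,s2,s4,s7} splits into {s0,s7} and {s2} and {s4}.
Refine {s8,s9,s11,s12} on symbol 1: members go to different blocks, giving {s8} and {s9} and {s11} and {s12}.
Refine {s3,s5,s10} on symbol 1: members go to different blocks, giving {s5,s10} and {s3}.
The partition is now stable with 10 blocks: {s1,s6} | {s0,s7} | {s5,s10} | {s8} | {s2} | {s4} | {s9} | {s11} | {s12} | {s3}.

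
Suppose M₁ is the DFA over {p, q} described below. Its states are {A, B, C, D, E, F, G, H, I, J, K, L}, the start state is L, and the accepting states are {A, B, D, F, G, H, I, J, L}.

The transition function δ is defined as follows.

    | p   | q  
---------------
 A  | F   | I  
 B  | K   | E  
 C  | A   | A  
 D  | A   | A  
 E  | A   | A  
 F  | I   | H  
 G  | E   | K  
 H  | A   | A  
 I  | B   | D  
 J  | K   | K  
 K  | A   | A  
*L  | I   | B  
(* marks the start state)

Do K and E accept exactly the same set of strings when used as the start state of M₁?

Yes

Reachable states from the start: {A,B,D,E,F,H,I,K,L}. Unreachable: {C,G,J} — drop them.
P0 = {A,B,D,F,H,I,L} | {E,K}.
Refine {A,B,D,F,H,I,L} on symbol p: members go to different blocks, giving {A,D,F,H,I,L} and {B}.
On input p, block {A,D,F,H,I,L} splits into {A,D,F,H,L} and {I}.
Split {A,D,F,H,L} by δ(·,p) → {A,D,H} and {F,L}.
On input p, block {A,D,H} splits into {D,H} and {A}.
Refine {F,L} on symbol q: members go to different blocks, giving {F} and {L}.
Stable partition: {D,H} | {E,K} | {B} | {I} | {F} | {A} | {L} — 7 equivalence classes.
K and E lie in the same block of the stable partition, so they are equivalent — no string distinguishes them.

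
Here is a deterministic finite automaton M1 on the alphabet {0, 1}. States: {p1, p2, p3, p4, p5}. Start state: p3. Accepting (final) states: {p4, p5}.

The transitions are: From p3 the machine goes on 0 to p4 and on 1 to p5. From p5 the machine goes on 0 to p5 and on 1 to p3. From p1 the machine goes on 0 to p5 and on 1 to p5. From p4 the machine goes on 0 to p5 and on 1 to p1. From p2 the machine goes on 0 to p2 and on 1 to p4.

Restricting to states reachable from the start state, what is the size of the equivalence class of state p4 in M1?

States {p2} cannot be reached from the start state, so discard them.
Initial partition by acceptance: {p4,p5} | {p1,p3}.
No further refinement is possible. Final partition (2 blocks): {p4,p5} | {p1,p3}.
State p4 belongs to the block {p4,p5}, which has 2 states.

2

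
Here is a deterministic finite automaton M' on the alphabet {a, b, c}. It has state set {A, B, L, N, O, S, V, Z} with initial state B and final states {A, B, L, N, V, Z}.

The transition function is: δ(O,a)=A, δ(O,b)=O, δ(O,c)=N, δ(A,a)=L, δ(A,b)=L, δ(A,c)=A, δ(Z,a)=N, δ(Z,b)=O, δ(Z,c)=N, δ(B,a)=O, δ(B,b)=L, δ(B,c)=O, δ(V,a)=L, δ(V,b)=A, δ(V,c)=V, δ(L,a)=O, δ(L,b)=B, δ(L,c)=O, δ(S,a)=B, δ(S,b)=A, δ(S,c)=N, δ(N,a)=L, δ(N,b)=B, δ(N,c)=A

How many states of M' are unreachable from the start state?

3

No path from B leads to S, V, Z; the other 5 states are all reachable.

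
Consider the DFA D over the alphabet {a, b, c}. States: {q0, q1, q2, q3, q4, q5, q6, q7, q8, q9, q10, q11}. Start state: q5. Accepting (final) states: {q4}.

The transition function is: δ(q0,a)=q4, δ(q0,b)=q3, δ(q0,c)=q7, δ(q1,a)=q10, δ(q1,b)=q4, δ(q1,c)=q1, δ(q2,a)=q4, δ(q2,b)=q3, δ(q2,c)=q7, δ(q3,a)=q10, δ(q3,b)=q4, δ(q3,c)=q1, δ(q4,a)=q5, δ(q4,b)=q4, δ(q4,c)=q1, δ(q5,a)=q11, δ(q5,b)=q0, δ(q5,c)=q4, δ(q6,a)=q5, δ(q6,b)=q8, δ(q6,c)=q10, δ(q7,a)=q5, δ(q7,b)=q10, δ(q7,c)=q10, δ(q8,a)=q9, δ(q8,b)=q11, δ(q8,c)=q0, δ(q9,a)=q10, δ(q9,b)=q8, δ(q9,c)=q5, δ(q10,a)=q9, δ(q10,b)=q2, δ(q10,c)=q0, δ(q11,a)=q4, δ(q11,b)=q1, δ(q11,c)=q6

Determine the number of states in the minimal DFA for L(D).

All states are reachable from the start state.
P0 = {q4} | {q0,q1,q2,q3,q5,q6,q7,q8,q9,q10,q11}.
Refine {q0,q1,q2,q3,q5,q6,q7,q8,q9,q10,q11} on symbol a: members go to different blocks, giving {q1,q3,q5,q6,q7,q8,q9,q10} and {q0,q2,q11}.
Refine {q1,q3,q5,q6,q7,q8,q9,q10} on symbol a: members go to different blocks, giving {q1,q3,q6,q7,q8,q9,q10} and {q5}.
Split {q1,q3,q6,q7,q8,q9,q10} by δ(·,a) → {q1,q3,q8,q9,q10} and {q6,q7}.
On input b, block {q1,q3,q8,q9,q10} splits into {q1,q3} and {q8,q10} and {q9}.
The partition is now stable with 7 blocks: {q4} | {q1,q3} | {q0,q2,q11} | {q5} | {q6,q7} | {q8,q10} | {q9}.

7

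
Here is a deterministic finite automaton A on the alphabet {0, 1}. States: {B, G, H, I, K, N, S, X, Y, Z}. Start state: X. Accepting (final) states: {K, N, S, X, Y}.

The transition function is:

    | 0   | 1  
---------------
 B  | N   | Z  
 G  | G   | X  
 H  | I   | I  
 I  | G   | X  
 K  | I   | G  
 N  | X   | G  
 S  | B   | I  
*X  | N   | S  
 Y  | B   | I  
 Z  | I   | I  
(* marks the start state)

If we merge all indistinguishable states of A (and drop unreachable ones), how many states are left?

States {H,K,Y} cannot be reached from the start state, so discard them.
P0 = {N,S,X} | {B,G,I,Z}.
Refine {N,S,X} on symbol 0: members go to different blocks, giving {N,X} and {S}.
On input 1, block {N,X} splits into {N} and {X}.
On input 0, block {B,G,I,Z} splits into {G,I,Z} and {B}.
Refine {G,I,Z} on symbol 1: members go to different blocks, giving {G,I} and {Z}.
Stable partition: {N} | {G,I} | {S} | {X} | {B} | {Z} — 6 equivalence classes.

6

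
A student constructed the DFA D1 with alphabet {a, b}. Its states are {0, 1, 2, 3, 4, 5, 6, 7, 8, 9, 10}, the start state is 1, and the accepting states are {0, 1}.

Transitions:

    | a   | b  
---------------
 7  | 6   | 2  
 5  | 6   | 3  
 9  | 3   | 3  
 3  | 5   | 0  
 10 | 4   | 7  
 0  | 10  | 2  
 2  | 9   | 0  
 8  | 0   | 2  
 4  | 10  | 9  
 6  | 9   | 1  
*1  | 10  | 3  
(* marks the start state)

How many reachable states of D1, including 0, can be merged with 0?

2

States {8} cannot be reached from the start state, so discard them.
P0 = {0,1} | {2,3,4,5,6,7,9,10}.
Refine {2,3,4,5,6,7,9,10} on symbol b: members go to different blocks, giving {4,5,7,9,10} and {2,3,6}.
Split {4,5,7,9,10} by δ(·,a) → {5,7,9} and {4,10}.
Stable partition: {0,1} | {5,7,9} | {2,3,6} | {4,10} — 4 equivalence classes.
The equivalence class containing 0 is {0,1}, of size 2.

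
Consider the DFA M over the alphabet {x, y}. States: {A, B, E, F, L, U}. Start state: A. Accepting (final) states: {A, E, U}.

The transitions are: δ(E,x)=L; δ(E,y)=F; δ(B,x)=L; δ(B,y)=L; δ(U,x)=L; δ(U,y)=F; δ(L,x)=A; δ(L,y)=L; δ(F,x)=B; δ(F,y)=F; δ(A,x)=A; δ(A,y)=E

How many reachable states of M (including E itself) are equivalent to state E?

States {U} cannot be reached from the start state, so discard them.
P0 = {A,E} | {B,F,L}.
Refine {A,E} on symbol x: members go to different blocks, giving {E} and {A}.
Refine {B,F,L} on symbol x: members go to different blocks, giving {B,F} and {L}.
On input x, block {B,F} splits into {F} and {B}.
The partition is now stable with 5 blocks: {E} | {F} | {A} | {L} | {B}.
The equivalence class containing E is {E}, of size 1.

1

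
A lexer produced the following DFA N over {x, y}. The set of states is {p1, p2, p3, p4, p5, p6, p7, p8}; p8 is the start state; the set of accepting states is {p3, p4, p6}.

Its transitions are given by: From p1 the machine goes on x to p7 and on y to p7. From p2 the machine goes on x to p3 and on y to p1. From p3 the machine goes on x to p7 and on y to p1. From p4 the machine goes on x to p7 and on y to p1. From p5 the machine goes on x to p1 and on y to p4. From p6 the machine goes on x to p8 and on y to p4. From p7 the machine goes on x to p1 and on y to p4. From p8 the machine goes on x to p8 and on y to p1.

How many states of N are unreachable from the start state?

No path from p8 leads to p2, p3, p5, p6; the other 4 states are all reachable.

4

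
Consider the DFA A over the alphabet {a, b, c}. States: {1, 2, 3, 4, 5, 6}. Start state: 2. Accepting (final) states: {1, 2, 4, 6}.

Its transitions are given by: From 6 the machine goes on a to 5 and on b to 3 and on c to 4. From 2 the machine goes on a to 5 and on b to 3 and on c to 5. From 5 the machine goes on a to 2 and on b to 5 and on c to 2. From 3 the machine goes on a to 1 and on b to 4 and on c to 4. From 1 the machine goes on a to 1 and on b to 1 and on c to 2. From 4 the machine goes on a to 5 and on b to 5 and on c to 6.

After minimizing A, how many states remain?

6

All states are reachable from the start state.
P0 = {1,2,4,6} | {3,5}.
Split {1,2,4,6} by δ(·,a) → {2,4,6} and {1}.
Refine {2,4,6} on symbol c: members go to different blocks, giving {4,6} and {2}.
Refine {3,5} on symbol a: members go to different blocks, giving {3} and {5}.
Refine {4,6} on symbol b: members go to different blocks, giving {4} and {6}.
No further refinement is possible. Final partition (6 blocks): {4} | {3} | {1} | {2} | {5} | {6}.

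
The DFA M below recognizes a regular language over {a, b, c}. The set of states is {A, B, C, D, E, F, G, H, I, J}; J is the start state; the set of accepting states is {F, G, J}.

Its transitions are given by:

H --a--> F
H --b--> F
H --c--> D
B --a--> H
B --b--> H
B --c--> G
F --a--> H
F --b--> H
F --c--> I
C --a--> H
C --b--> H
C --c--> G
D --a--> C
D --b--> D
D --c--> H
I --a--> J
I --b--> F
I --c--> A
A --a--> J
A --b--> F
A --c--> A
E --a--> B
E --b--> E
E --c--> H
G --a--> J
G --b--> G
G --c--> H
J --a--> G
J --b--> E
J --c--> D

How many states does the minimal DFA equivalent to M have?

7

Start with accepting vs non-accepting: {F,G,J} | {A,B,C,D,E,H,I}.
On input a, block {F,G,J} splits into {G,J} and {F}.
Split {G,J} by δ(·,b) → {G} and {J}.
Split {A,B,C,D,E,H,I} by δ(·,a) → {B,C,D,E} and {A,I} and {H}.
On input a, block {B,C,D,E} splits into {B,C} and {D,E}.
No further refinement is possible. Final partition (7 blocks): {G} | {B,C} | {F} | {J} | {A,I} | {H} | {D,E}.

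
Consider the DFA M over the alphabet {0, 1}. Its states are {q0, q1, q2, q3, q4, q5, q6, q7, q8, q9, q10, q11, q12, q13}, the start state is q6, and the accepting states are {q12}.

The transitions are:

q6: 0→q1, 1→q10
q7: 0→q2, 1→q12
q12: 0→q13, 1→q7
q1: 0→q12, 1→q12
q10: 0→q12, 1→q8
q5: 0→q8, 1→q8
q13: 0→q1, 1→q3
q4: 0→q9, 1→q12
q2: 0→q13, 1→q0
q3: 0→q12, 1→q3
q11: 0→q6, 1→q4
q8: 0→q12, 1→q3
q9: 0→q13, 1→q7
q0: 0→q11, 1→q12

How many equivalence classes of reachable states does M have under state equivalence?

Reachable states from the start: {q0,q1,q2,q3,q4,q6,q7,q8,q9,q10,q11,q12,q13}. Unreachable: {q5} — drop them.
Start with accepting vs non-accepting: {q12} | {q0,q1,q2,q3,q4,q6,q7,q8,q9,q10,q11,q13}.
Refine {q0,q1,q2,q3,q4,q6,q7,q8,q9,q10,q11,q13} on symbol 0: members go to different blocks, giving {q0,q2,q4,q6,q7,q9,q11,q13} and {q1,q3,q8,q10}.
Refine {q0,q2,q4,q6,q7,q9,q11,q13} on symbol 0: members go to different blocks, giving {q0,q2,q4,q7,q9,q11} and {q6,q13}.
Refine {q0,q2,q4,q7,q9,q11} on symbol 0: members go to different blocks, giving {q0,q4,q7} and {q2,q9,q11}.
On input 1, block {q1,q3,q8,q10} splits into {q3,q8,q10} and {q1}.
Stable partition: {q12} | {q0,q4,q7} | {q3,q8,q10} | {q6,q13} | {q2,q9,q11} | {q1} — 6 equivalence classes.

6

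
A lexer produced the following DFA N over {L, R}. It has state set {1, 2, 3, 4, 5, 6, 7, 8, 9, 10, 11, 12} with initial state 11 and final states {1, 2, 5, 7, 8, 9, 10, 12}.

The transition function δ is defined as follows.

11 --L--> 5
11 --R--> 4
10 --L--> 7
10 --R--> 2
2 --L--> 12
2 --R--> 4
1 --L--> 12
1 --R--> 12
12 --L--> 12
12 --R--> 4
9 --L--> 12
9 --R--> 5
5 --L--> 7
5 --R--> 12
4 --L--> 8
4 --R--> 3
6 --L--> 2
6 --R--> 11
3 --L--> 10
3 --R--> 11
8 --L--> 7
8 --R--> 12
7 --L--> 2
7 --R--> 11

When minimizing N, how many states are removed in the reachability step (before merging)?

3

Starting at 11 and following transitions, the reachable set is {2, 3, 4, 5, 7, 8, 10, 11, 12}. That leaves 1, 6, 9 unreachable — 3 in total.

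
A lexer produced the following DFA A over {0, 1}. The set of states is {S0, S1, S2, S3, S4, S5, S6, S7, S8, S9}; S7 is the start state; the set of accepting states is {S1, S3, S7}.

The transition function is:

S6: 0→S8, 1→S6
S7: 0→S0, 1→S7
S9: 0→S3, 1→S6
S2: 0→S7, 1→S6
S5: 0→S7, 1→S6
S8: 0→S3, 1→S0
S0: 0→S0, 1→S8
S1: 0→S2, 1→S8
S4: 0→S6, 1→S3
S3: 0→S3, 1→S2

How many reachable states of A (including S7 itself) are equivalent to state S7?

States {S1,S4,S5,S9} cannot be reached from the start state, so discard them.
P0 = {S3,S7} | {S0,S2,S6,S8}.
On input 0, block {S3,S7} splits into {S3} and {S7}.
On input 0, block {S0,S2,S6,S8} splits into {S0,S6} and {S2} and {S8}.
On input 0, block {S0,S6} splits into {S0} and {S6}.
Stable partition: {S3} | {S0} | {S7} | {S2} | {S8} | {S6} — 6 equivalence classes.
State S7 belongs to the block {S7}, which has 1 states.

1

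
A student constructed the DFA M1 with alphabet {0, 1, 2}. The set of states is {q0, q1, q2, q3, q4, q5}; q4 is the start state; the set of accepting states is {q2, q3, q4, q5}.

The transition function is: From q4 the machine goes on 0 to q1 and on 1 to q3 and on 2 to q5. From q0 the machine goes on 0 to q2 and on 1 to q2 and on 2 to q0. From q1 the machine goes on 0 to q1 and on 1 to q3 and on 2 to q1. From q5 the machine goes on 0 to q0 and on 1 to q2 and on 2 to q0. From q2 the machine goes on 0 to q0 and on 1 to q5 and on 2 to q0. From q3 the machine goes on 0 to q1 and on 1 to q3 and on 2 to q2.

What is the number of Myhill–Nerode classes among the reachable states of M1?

P0 = {q2,q3,q4,q5} | {q0,q1}.
On input 2, block {q2,q3,q4,q5} splits into {q2,q5} and {q3,q4}.
Split {q0,q1} by δ(·,0) → {q0} and {q1}.
Stable partition: {q2,q5} | {q0} | {q3,q4} | {q1} — 4 equivalence classes.

4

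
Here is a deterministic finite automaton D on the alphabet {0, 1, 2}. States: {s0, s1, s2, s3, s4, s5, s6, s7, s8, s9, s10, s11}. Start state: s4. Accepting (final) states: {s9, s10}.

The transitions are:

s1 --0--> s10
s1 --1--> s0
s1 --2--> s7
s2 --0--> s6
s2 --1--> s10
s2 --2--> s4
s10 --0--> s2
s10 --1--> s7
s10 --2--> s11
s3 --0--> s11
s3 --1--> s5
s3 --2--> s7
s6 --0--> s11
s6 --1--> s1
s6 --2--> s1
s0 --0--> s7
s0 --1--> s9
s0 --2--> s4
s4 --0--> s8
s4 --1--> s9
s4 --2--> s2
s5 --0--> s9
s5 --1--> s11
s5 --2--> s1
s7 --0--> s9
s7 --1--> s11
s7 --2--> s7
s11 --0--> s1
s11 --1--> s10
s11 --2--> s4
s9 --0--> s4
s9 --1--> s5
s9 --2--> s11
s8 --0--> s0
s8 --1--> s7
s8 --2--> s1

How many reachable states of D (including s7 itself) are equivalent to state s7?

3

Reachable states from the start: {s0,s1,s2,s4,s5,s6,s7,s8,s9,s10,s11}. Unreachable: {s3} — drop them.
Initial partition by acceptance: {s9,s10} | {s0,s1,s2,s4,s5,s6,s7,s8,s11}.
Refine {s0,s1,s2,s4,s5,s6,s7,s8,s11} on symbol 0: members go to different blocks, giving {s0,s2,s4,s6,s8,s11} and {s1,s5,s7}.
On input 0, block {s0,s2,s4,s6,s8,s11} splits into {s2,s4,s6,s8} and {s0,s11}.
Refine {s2,s4,s6,s8} on symbol 0: members go to different blocks, giving {s2,s4} and {s6,s8}.
No further refinement is possible. Final partition (5 blocks): {s9,s10} | {s2,s4} | {s1,s5,s7} | {s0,s11} | {s6,s8}.
State s7 belongs to the block {s1,s5,s7}, which has 3 states.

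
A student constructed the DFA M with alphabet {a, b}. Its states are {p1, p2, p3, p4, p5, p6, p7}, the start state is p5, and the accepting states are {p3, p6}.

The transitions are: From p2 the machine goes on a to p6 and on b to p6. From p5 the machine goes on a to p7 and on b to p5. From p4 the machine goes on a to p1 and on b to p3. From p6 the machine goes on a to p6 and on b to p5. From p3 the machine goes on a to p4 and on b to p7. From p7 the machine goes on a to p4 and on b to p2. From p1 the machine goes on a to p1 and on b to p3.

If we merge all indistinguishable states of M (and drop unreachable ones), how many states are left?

6

P0 = {p3,p6} | {p1,p2,p4,p5,p7}.
Split {p3,p6} by δ(·,a) → {p3} and {p6}.
Split {p1,p2,p4,p5,p7} by δ(·,a) → {p1,p4,p5,p7} and {p2}.
Split {p1,p4,p5,p7} by δ(·,b) → {p1,p4} and {p5} and {p7}.
Stable partition: {p3} | {p1,p4} | {p6} | {p2} | {p5} | {p7} — 6 equivalence classes.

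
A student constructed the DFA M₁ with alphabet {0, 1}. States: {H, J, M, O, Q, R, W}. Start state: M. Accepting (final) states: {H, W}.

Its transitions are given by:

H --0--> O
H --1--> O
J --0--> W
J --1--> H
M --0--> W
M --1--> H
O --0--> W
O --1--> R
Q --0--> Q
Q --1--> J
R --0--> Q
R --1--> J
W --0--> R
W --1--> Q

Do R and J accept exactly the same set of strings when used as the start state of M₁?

All states are reachable from the start state.
Initial partition by acceptance: {H,W} | {J,M,O,Q,R}.
Split {J,M,O,Q,R} by δ(·,0) → {J,M,O} and {Q,R}.
Split {H,W} by δ(·,0) → {H} and {W}.
On input 1, block {J,M,O} splits into {J,M} and {O}.
The partition is now stable with 5 blocks: {H} | {J,M} | {Q,R} | {W} | {O}.
R and J end up in different blocks, so they are distinguishable. For instance, the string '0' is accepted from only J.

No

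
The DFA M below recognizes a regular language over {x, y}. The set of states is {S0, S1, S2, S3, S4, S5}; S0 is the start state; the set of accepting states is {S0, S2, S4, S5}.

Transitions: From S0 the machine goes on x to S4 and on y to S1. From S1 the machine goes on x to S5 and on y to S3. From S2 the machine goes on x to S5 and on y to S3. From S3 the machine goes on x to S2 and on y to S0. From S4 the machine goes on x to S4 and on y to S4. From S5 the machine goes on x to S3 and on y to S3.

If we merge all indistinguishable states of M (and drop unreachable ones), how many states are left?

Every state is reachable, so we keep all 6.
P0 = {S0,S2,S4,S5} | {S1,S3}.
Refine {S0,S2,S4,S5} on symbol x: members go to different blocks, giving {S0,S2,S4} and {S5}.
Split {S0,S2,S4} by δ(·,x) → {S0,S4} and {S2}.
On input y, block {S0,S4} splits into {S0} and {S4}.
Split {S1,S3} by δ(·,x) → {S1} and {S3}.
No further refinement is possible. Final partition (6 blocks): {S0} | {S1} | {S5} | {S2} | {S4} | {S3}.

6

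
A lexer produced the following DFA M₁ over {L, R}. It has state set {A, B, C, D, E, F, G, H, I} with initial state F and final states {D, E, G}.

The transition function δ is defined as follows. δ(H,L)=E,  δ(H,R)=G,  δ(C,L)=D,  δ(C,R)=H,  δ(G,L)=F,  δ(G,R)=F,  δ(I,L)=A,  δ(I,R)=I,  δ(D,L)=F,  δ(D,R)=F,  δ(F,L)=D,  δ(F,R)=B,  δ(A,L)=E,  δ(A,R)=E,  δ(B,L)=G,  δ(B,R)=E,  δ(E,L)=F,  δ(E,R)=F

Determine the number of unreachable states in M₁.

BFS from F reaches {B, D, E, F, G}; the 4 state(s) A, C, H, I are never visited.

4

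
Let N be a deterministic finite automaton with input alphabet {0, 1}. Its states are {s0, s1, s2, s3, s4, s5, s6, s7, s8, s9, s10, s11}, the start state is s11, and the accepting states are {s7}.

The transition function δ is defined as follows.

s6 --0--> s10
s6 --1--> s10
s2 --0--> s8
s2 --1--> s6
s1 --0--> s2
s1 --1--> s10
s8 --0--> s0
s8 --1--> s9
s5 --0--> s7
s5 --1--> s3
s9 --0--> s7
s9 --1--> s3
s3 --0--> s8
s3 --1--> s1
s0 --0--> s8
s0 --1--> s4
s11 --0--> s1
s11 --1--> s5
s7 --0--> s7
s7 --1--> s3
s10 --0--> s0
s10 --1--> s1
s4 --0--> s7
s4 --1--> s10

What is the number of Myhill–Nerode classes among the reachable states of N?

6

All states are reachable from the start state.
P0 = {s7} | {s0,s1,s2,s3,s4,s5,s6,s8,s9,s10,s11}.
Refine {s0,s1,s2,s3,s4,s5,s6,s8,s9,s10,s11} on symbol 0: members go to different blocks, giving {s0,s1,s2,s3,s6,s8,s10,s11} and {s4,s5,s9}.
On input 1, block {s0,s1,s2,s3,s6,s8,s10,s11} splits into {s1,s2,s3,s6,s10} and {s0,s8,s11}.
On input 0, block {s1,s2,s3,s6,s10} splits into {s2,s3,s10} and {s1,s6}.
On input 0, block {s0,s8,s11} splits into {s0,s8} and {s11}.
The partition is now stable with 6 blocks: {s7} | {s2,s3,s10} | {s4,s5,s9} | {s0,s8} | {s1,s6} | {s11}.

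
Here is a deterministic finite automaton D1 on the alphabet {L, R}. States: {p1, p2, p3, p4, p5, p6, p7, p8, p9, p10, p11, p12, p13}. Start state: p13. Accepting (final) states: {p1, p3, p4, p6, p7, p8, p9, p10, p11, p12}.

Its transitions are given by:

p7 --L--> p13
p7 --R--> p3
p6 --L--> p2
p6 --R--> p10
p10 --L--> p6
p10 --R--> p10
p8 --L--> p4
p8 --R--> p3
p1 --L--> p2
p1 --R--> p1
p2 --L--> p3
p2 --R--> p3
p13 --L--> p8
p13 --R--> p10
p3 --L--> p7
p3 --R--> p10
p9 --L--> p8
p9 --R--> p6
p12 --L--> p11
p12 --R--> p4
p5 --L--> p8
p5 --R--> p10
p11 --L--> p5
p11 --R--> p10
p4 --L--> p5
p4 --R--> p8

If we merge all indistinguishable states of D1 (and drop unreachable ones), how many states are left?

3

First remove the unreachable states {p1,p9,p11,p12}; 9 states remain.
Initial partition by acceptance: {p3,p4,p6,p7,p8,p10} | {p2,p5,p13}.
Split {p3,p4,p6,p7,p8,p10} by δ(·,L) → {p3,p8,p10} and {p4,p6,p7}.
Stable partition: {p3,p8,p10} | {p2,p5,p13} | {p4,p6,p7} — 3 equivalence classes.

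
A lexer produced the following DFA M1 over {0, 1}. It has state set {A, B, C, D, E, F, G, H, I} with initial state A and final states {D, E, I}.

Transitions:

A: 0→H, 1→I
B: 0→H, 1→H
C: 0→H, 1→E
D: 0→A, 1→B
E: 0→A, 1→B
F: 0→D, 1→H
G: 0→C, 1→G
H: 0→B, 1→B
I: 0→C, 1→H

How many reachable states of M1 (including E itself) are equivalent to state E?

First remove the unreachable states {D,F,G}; 6 states remain.
P0 = {E,I} | {A,B,C,H}.
On input 1, block {A,B,C,H} splits into {A,C} and {B,H}.
The partition is now stable with 3 blocks: {E,I} | {A,C} | {B,H}.
State E belongs to the block {E,I}, which has 2 states.

2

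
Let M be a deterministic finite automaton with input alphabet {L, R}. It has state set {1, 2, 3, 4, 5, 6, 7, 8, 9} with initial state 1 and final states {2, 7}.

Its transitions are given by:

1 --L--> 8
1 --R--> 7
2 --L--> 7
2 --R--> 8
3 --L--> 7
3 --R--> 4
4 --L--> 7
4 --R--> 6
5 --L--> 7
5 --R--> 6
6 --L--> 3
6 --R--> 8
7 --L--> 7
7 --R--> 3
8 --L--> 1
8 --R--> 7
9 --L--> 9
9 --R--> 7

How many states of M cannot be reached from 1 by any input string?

3

No path from 1 leads to 2, 5, 9; the other 6 states are all reachable.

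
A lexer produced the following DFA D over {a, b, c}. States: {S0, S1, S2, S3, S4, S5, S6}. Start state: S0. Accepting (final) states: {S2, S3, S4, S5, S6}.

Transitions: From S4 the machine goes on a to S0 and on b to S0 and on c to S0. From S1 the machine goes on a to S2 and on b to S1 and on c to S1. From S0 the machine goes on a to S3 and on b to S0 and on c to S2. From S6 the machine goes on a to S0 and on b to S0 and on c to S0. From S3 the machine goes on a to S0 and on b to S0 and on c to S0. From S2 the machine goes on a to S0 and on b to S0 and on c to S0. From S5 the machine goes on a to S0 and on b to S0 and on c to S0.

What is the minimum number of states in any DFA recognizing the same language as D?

2

States {S1,S4,S5,S6} cannot be reached from the start state, so discard them.
Initial partition by acceptance: {S2,S3} | {S0}.
Stable partition: {S2,S3} | {S0} — 2 equivalence classes.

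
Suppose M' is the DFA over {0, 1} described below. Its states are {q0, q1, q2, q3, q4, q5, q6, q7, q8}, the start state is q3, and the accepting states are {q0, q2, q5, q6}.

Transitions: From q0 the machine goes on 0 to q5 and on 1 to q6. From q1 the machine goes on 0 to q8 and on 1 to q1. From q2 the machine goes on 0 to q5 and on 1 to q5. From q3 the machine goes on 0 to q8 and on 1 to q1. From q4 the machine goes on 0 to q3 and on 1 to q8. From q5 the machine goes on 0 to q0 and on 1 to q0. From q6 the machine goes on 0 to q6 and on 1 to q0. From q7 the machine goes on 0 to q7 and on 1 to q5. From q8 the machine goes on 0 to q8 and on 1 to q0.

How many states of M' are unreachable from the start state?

3

Starting at q3 and following transitions, the reachable set is {q0, q1, q3, q5, q6, q8}. That leaves q2, q4, q7 unreachable — 3 in total.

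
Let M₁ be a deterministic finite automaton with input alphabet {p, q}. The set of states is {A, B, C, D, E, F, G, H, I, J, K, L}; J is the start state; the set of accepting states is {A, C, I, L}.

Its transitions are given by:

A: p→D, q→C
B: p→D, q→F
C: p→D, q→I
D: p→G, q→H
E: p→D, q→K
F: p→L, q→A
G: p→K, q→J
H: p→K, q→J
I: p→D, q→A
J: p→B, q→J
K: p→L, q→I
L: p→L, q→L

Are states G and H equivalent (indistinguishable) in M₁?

States {E} cannot be reached from the start state, so discard them.
P0 = {A,C,I,L} | {B,D,F,G,H,J,K}.
Refine {A,C,I,L} on symbol p: members go to different blocks, giving {A,C,I} and {L}.
Refine {B,D,F,G,H,J,K} on symbol p: members go to different blocks, giving {B,D,G,H,J} and {F,K}.
Refine {B,D,G,H,J} on symbol p: members go to different blocks, giving {B,D,J} and {G,H}.
Split {B,D,J} by δ(·,p) → {B,J} and {D}.
On input p, block {B,J} splits into {B} and {J}.
Stable partition: {A,C,I} | {B} | {L} | {F,K} | {G,H} | {D} | {J} — 7 equivalence classes.
G and H lie in the same block of the stable partition, so they are equivalent — no string distinguishes them.

Yes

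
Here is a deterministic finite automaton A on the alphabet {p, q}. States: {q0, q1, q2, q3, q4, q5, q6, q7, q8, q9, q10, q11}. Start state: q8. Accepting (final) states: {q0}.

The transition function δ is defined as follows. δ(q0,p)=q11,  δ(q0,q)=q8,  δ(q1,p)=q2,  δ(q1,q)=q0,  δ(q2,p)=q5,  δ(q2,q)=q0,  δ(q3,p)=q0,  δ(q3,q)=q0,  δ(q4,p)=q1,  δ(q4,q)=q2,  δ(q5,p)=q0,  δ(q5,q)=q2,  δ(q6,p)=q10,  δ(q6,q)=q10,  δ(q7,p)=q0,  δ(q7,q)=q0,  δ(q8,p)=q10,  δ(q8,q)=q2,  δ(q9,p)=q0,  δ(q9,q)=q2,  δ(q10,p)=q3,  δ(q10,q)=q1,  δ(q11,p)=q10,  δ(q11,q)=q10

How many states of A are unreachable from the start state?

No path from q8 leads to q4, q6, q7, q9; the other 8 states are all reachable.

4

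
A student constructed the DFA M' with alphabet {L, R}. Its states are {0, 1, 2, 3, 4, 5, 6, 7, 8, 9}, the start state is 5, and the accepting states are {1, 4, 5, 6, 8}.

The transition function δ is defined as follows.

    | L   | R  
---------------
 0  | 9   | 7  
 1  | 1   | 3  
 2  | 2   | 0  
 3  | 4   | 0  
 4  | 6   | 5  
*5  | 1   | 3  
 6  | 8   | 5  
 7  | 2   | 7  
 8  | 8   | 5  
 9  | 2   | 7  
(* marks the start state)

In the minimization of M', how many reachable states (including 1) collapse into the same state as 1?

2

P0 = {1,4,5,6,8} | {0,2,3,7,9}.
Refine {1,4,5,6,8} on symbol R: members go to different blocks, giving {4,6,8} and {1,5}.
On input L, block {0,2,3,7,9} splits into {0,2,7,9} and {3}.
Stable partition: {4,6,8} | {0,2,7,9} | {1,5} | {3} — 4 equivalence classes.
The equivalence class containing 1 is {1,5}, of size 2.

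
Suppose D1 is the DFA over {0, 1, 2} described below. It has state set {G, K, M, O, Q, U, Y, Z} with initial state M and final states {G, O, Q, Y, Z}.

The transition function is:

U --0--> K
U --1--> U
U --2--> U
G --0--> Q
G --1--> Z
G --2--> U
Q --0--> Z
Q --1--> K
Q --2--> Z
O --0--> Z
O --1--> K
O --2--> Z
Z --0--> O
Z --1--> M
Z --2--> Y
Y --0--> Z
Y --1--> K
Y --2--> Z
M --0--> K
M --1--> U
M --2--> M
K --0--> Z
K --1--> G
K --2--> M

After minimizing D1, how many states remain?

5

P0 = {G,O,Q,Y,Z} | {K,M,U}.
Refine {G,O,Q,Y,Z} on symbol 1: members go to different blocks, giving {O,Q,Y,Z} and {G}.
Split {K,M,U} by δ(·,0) → {M,U} and {K}.
On input 1, block {O,Q,Y,Z} splits into {O,Q,Y} and {Z}.
No further refinement is possible. Final partition (5 blocks): {O,Q,Y} | {M,U} | {G} | {K} | {Z}.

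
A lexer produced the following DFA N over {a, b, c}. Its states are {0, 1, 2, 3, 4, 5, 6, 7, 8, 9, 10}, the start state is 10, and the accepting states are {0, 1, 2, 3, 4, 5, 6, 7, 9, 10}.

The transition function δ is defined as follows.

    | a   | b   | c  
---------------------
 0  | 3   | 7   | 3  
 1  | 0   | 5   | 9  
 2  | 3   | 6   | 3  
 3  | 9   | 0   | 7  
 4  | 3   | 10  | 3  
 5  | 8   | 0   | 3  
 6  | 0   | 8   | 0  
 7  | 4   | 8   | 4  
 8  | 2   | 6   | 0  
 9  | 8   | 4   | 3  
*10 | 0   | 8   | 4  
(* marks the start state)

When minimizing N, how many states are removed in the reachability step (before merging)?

2

No path from 10 leads to 1, 5; the other 9 states are all reachable.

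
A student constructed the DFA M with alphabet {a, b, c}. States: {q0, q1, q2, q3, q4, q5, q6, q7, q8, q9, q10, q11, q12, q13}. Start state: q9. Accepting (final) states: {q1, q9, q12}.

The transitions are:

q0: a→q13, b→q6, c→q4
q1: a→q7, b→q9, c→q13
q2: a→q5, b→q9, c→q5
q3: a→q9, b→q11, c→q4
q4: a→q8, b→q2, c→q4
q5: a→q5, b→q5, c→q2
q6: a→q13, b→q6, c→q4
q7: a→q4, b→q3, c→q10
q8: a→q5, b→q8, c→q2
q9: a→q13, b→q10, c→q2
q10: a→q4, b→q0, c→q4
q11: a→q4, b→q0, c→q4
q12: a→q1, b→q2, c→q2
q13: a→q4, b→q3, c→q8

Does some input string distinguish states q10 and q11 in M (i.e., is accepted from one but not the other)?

Reachable states from the start: {q0,q2,q3,q4,q5,q6,q8,q9,q10,q11,q13}. Unreachable: {q1,q7,q12} — drop them.
Initial partition by acceptance: {q9} | {q0,q2,q3,q4,q5,q6,q8,q10,q11,q13}.
Refine {q0,q2,q3,q4,q5,q6,q8,q10,q11,q13} on symbol a: members go to different blocks, giving {q0,q2,q4,q5,q6,q8,q10,q11,q13} and {q3}.
Refine {q0,q2,q4,q5,q6,q8,q10,q11,q13} on symbol b: members go to different blocks, giving {q0,q4,q5,q6,q8,q10,q11} and {q2} and {q13}.
Split {q0,q4,q5,q6,q8,q10,q11} by δ(·,a) → {q4,q5,q8,q10,q11} and {q0,q6}.
Split {q4,q5,q8,q10,q11} by δ(·,b) → {q5,q8} and {q10,q11} and {q4}.
The partition is now stable with 8 blocks: {q9} | {q5,q8} | {q3} | {q2} | {q13} | {q0,q6} | {q10,q11} | {q4}.
q10 and q11 lie in the same block of the stable partition, so they are equivalent — no string distinguishes them.

No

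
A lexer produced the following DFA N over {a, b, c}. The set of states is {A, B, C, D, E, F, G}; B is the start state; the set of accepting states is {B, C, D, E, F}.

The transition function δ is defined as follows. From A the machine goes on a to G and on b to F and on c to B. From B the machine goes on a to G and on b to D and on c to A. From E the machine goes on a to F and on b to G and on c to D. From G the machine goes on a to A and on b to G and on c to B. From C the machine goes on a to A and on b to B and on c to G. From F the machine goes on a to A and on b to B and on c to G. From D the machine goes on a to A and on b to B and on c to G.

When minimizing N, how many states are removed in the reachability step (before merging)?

2

BFS from B reaches {A, B, D, F, G}; the 2 state(s) C, E are never visited.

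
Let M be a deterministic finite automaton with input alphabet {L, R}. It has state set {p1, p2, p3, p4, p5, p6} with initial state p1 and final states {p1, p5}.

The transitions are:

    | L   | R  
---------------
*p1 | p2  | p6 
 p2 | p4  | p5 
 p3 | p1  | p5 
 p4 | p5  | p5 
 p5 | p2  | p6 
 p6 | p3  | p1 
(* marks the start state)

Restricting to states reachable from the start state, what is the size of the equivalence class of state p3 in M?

All states are reachable from the start state.
Initial partition by acceptance: {p1,p5} | {p2,p3,p4,p6}.
Split {p2,p3,p4,p6} by δ(·,L) → {p2,p6} and {p3,p4}.
No further refinement is possible. Final partition (3 blocks): {p1,p5} | {p2,p6} | {p3,p4}.
State p3 belongs to the block {p3,p4}, which has 2 states.

2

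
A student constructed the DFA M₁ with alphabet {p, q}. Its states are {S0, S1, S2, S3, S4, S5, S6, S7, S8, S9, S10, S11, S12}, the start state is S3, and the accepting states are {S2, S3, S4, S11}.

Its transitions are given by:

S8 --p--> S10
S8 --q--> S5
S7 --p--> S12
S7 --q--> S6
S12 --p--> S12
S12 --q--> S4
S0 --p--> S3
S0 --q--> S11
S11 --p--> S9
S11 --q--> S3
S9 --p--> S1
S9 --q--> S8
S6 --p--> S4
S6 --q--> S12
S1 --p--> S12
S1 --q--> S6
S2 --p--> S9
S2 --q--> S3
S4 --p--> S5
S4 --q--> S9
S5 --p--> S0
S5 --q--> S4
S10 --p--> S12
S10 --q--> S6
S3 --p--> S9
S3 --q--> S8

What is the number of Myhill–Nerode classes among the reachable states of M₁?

First remove the unreachable states {S2,S7}; 11 states remain.
P0 = {S3,S4,S11} | {S0,S1,S5,S6,S8,S9,S10,S12}.
On input q, block {S3,S4,S11} splits into {S3,S4} and {S11}.
On input p, block {S0,S1,S5,S6,S8,S9,S10,S12} splits into {S1,S5,S8,S9,S10,S12} and {S0,S6}.
On input p, block {S1,S5,S8,S9,S10,S12} splits into {S1,S8,S9,S10,S12} and {S5}.
Refine {S3,S4} on symbol p: members go to different blocks, giving {S3} and {S4}.
On input q, block {S1,S8,S9,S10,S12} splits into {S1,S10} and {S8} and {S9} and {S12}.
On input p, block {S0,S6} splits into {S0} and {S6}.
Stable partition: {S3} | {S1,S10} | {S11} | {S0} | {S5} | {S4} | {S8} | {S9} | {S12} | {S6} — 10 equivalence classes.

10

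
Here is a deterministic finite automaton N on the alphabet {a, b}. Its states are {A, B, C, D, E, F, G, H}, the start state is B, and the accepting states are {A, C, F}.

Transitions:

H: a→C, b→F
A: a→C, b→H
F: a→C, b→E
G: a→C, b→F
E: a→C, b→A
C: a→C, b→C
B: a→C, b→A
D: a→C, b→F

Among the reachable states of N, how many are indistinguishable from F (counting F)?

First remove the unreachable states {D,G}; 6 states remain.
Start with accepting vs non-accepting: {A,C,F} | {B,E,H}.
Split {A,C,F} by δ(·,b) → {A,F} and {C}.
The partition is now stable with 3 blocks: {A,F} | {B,E,H} | {C}.
State F belongs to the block {A,F}, which has 2 states.

2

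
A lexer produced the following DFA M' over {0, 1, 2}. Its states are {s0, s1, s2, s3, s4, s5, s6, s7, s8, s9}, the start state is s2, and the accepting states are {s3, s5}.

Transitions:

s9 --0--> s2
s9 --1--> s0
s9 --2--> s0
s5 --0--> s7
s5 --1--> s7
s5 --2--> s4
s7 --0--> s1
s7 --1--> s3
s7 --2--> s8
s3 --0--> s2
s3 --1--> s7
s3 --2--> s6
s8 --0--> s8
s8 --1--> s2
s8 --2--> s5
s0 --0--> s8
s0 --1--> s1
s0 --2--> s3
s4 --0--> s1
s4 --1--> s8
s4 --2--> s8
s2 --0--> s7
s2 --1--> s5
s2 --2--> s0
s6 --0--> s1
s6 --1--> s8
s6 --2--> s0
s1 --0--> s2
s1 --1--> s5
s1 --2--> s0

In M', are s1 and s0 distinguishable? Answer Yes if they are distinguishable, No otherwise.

Yes

Reachable states from the start: {s0,s1,s2,s3,s4,s5,s6,s7,s8}. Unreachable: {s9} — drop them.
Initial partition by acceptance: {s3,s5} | {s0,s1,s2,s4,s6,s7,s8}.
On input 1, block {s0,s1,s2,s4,s6,s7,s8} splits into {s0,s4,s6,s8} and {s1,s2,s7}.
Refine {s0,s4,s6,s8} on symbol 0: members go to different blocks, giving {s0,s8} and {s4,s6}.
Stable partition: {s3,s5} | {s0,s8} | {s1,s2,s7} | {s4,s6} — 4 equivalence classes.
s1 and s0 end up in different blocks, so they are distinguishable. For instance, the string '1' is accepted from only s1.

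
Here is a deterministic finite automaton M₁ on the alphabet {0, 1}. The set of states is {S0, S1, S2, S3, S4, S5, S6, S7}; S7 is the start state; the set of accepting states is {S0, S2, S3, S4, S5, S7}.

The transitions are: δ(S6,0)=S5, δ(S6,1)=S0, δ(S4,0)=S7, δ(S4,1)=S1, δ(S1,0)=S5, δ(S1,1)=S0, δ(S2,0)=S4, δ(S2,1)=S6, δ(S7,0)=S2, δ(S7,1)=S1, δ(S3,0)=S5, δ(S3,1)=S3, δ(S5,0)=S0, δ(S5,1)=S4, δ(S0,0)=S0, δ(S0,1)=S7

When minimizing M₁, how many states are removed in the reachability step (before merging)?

1

BFS from S7 reaches {S0, S1, S2, S4, S5, S6, S7}; the 1 state(s) S3 are never visited.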